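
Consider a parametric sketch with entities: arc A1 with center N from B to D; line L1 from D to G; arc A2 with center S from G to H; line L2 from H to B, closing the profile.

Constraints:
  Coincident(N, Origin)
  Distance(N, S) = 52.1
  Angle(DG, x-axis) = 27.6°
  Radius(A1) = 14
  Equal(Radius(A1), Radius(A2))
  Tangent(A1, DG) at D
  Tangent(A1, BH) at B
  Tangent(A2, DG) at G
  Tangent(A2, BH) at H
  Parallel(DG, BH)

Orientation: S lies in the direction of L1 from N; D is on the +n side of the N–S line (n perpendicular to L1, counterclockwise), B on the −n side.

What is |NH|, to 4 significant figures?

53.95

The slot axis is L1's direction at 27.6°, so u = (cos 27.6°, sin 27.6°) = (0.8862, 0.4633) and n = (−sin 27.6°, cos 27.6°) = (-0.4633, 0.8862). N is at the origin and S lies 52.1 along u from N, so S = 52.1·u = (46.17, 24.14). Tangency of A1 to both parallel lines with radius 14.0 puts D and B at N ± 14.0·n: D = (-6.486, 12.41), B = (6.486, -12.41). Equal radii place G and H the same way about S: G = S + 14.0·n = (39.69, 36.54), H = S − 14.0·n = (52.66, 11.73). Then |NH| = |H − N| = 53.95.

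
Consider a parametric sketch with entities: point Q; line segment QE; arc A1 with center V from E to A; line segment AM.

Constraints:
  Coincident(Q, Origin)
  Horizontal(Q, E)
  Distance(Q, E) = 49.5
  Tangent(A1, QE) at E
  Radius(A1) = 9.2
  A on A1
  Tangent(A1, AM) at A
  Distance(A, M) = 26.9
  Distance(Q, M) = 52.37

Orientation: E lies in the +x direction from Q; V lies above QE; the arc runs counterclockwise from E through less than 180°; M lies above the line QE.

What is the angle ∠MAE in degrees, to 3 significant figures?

114°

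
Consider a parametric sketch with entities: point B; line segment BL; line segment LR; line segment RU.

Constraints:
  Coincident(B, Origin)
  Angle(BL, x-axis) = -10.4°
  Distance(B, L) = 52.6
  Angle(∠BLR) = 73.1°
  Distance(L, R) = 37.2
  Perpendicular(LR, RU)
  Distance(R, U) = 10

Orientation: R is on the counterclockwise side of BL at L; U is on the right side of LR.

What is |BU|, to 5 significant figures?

64.184

B is at the origin; BL runs at -10.4° with length 52.6, so L = 52.6·(cos -10.4°, sin -10.4°) = (51.736, -9.4953). ∠BLR = 73.1°, so LR runs at -10.4° + (180° − 73.1°) = 96.500° from the x-axis; with |LR| = 37.2, R = L + 37.2·(cos 96.500°, sin 96.500°) = (47.525, 27.466). LR is perpendicular to RU; with |RU| = 10.0 on the right of LR, U = R + 10.0·(0.99357, 0.11320) = (57.460, 28.598). Then |BU| = |U − B| = 64.184.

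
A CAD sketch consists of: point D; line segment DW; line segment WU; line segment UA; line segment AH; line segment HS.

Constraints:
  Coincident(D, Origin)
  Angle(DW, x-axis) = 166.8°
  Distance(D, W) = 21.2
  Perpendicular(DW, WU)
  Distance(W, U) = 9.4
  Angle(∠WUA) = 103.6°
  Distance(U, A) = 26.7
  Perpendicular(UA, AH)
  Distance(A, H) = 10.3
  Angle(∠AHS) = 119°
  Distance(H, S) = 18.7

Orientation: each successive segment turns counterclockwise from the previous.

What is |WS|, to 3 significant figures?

16.2

D is at the origin; DW runs at 166.8° with length 21.2, so W = (-20.6, 4.84). DW is perpendicular to WU, so WU runs at -103°; with |WU| = 9.4, U = (-22.8, -4.31). ∠WUA = 103.6° gives UA at -26.8° from the x-axis; with |UA| = 26.7, A = (1.05, -16.3). The perpendicularity gives AH at right angles to UA, so AH runs at 63.2°; with |AH| = 10.3, H = (5.69, -7.16). ∠AHS = 119.0° gives HS at 124° from the x-axis; with |HS| = 18.7, S = (-4.82, 8.31). Then |WS| = |S − W| = 16.2.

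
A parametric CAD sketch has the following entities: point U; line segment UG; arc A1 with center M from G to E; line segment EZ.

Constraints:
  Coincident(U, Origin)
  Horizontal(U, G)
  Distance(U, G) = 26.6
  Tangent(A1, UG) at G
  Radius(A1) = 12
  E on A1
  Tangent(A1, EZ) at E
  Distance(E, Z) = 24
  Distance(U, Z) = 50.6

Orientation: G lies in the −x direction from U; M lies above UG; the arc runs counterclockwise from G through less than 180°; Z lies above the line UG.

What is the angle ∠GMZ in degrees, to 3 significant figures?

165°

Checks: |ME| = 12.00 ✓; ∠(ME, EZ) = 90.00° ✓; |EZ| = 24.00 ✓; |UZ| = 50.60 ✓.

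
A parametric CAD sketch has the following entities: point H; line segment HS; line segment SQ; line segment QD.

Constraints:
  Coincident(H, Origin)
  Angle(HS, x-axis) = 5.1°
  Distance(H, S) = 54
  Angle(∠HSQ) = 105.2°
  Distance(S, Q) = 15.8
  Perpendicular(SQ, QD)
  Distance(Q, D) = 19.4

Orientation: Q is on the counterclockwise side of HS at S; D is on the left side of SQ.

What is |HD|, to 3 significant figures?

44.4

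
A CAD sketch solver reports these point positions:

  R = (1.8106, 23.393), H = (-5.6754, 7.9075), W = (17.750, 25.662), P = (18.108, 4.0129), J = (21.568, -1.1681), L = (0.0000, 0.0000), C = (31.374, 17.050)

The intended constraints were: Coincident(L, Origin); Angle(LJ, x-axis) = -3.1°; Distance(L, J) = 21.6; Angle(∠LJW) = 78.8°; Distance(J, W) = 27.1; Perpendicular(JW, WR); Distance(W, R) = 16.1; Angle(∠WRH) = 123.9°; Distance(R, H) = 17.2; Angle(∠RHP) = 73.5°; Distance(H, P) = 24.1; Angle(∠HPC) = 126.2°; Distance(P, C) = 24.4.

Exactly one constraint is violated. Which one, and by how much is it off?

Distance(P, C) = 24.4 — off by 5.80.

L = (0.00, 0.00) ✓; LJ at -3.100° ✓; |LJ| = 21.60 ✓; ∠LJW = 78.80° ✓; |JW| = 27.10 ✓; ∠(JW, WR) = 90.00° ✓; |WR| = 16.10 ✓; ∠WRH = 123.9° ✓; |RH| = 17.20 ✓; ∠RHP = 73.50° ✓; |HP| = 24.10 ✓; ∠HPC = 126.2° ✓; |PC| = 18.60 ✗.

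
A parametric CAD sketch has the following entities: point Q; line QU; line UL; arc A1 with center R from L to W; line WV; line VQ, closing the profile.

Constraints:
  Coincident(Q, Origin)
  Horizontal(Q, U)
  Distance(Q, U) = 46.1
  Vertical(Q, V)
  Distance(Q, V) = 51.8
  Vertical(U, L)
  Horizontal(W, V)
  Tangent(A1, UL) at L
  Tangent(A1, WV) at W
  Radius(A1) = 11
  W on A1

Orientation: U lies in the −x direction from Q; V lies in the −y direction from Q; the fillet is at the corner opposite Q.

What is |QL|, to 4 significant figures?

61.56

Q is at the origin; QU is horizontal with |QU| = 46.1 and U on the −x side, so U = (-46.10, 0.000). QV is vertical with |QV| = 51.8 and V on the −y side, so V = (0.000, -51.80). The virtual corner opposite Q is at (-46.10, -51.80). Tangency of A1 to UL means the radius RL is perpendicular to UL and since A1 is tangent to WV there, RW ⟂ WV, with radius 11.0, so the center R sits 11.0 in from both sides at R = (-35.10, -40.80). That places the tangent points at L = (-46.10, -40.80) on UL and W = (-35.10, -51.80) on WV. Then |QL| = |L − Q| = 61.56.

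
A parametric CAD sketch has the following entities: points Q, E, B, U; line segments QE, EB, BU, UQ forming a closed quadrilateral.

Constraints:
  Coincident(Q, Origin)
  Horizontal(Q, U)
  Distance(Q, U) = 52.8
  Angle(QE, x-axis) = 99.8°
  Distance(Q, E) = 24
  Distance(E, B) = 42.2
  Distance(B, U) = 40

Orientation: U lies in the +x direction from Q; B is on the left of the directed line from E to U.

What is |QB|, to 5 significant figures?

51.282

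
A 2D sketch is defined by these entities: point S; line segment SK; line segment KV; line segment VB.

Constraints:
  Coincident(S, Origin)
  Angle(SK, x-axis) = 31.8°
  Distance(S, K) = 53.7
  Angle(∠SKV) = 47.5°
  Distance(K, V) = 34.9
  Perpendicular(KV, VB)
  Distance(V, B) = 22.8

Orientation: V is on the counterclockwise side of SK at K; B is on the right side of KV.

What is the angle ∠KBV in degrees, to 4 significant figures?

56.84°

∠SKV = 47.5°, so KV runs at 31.8° + (180° − 47.5°) = 164.3° from the x-axis; with |KV| = 34.9, V = K + 34.9·(cos 164.3°, sin 164.3°) = (12.04, 37.74). KV is perpendicular to VB; with |VB| = 22.8 on the right of KV, B = V + 22.8·(0.2706, 0.9627) = (18.21, 59.69). Then cos ∠KBV = BK·BV / (|BK||BV|), giving 56.84°.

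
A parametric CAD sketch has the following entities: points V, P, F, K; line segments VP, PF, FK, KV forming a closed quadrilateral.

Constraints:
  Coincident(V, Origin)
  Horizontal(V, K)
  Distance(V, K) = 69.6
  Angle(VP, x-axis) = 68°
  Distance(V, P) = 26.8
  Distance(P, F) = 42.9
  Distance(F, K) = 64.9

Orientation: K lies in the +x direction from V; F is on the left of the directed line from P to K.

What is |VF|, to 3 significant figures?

68.7

V is at the origin; V and K share the same y with |VK| = 69.6 and K in +x, so K = (69.6, 0). VP runs at 68.0° with |VP| = 26.8, so P = (10.0, 24.8). F is determined by |PF| = 42.9 and |FK| = 64.9 together: it lies at the intersection of circle(P, 42.9) and circle(K, 64.9). With |PK| = 64.5, the foot of the radical line on PK is 13.9 from P and the perpendicular offset is √(42.9² − 13.9²) = 40.6. Taking the left-of-PK solution: F = (38.5, 57.0).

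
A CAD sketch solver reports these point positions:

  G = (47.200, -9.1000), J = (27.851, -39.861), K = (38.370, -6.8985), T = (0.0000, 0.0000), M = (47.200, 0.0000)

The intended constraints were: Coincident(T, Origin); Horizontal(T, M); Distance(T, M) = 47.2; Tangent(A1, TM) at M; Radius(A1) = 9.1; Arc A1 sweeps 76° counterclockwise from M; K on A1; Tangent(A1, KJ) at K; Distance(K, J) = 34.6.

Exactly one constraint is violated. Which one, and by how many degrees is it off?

Tangent(A1, KJ) at K — off by 3.70°.

T = (0.00, 0.00) ✓; T.y = 0.00, M.y = 0.00 ✓; |TM| = 47.20 ✓; ∠(GM, MT) = 90.00° ✓; |GM| = 9.100 ✓; bearing(G→K) − bearing(G→M) = 76.00° ✓; |GK| = 9.100 ✓; ∠(GK, KJ) = 93.70° ✗; |KJ| = 34.60 ✓.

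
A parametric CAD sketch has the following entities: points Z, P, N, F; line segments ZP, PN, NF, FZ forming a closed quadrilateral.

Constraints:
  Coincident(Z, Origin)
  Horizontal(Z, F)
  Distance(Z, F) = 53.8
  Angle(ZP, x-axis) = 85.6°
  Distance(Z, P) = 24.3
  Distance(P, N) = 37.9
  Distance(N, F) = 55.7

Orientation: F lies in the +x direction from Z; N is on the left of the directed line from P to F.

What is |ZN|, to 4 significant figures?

58.18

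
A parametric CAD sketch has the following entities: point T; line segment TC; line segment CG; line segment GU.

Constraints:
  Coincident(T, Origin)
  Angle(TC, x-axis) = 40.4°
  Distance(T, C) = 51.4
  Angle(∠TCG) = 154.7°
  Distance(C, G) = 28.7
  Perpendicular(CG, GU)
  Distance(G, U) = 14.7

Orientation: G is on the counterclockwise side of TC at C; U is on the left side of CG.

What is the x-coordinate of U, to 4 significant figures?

37.56

T is at the origin; TC runs at 40.4° with length 51.4, so C = 51.4·(cos 40.4°, sin 40.4°) = (39.14, 33.31). ∠TCG = 154.7°, so CG runs at 40.4° + (180° − 154.7°) = 65.70° from the x-axis; with |CG| = 28.7, G = C + 28.7·(cos 65.70°, sin 65.70°) = (50.95, 59.47). CG is perpendicular to GU; with |GU| = 14.7 on the left of CG, U = G + 14.7·(-0.9114, 0.4115) = (37.56, 65.52). So U.x = 37.56.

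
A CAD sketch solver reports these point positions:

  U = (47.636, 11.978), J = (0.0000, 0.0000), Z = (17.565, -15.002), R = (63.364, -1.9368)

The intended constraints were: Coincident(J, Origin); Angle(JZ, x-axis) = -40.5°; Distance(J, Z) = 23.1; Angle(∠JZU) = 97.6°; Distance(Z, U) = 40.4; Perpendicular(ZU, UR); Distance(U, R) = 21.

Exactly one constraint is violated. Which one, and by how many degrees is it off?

Perpendicular(ZU, UR) — off by 6.60°.

J = (0.00, 0.00) ✓; JZ at -40.50° ✓; |JZ| = 23.10 ✓; ∠JZU = 97.60° ✓; |ZU| = 40.40 ✓; ∠(ZU, UR) = 83.40° ✗; |UR| = 21.00 ✓.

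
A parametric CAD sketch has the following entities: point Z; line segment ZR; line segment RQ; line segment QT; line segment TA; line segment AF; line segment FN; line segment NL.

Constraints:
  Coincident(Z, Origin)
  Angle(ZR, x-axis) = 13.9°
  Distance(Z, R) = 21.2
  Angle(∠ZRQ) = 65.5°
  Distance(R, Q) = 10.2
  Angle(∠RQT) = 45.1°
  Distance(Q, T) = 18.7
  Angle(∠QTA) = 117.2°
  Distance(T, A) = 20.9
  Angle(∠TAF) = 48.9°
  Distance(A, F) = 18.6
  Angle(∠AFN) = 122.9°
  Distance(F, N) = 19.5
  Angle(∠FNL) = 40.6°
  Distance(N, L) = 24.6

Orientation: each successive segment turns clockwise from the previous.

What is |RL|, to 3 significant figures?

17.9

∠AFN = 122.9° gives FN at -126° from the x-axis; with |FN| = 19.5, N = (13.0, -4.21). ∠FNL = 40.6° gives NL at 94.1° from the x-axis; with |NL| = 24.6, L = (11.2, 20.3). Then |RL| = |L − R| = 17.9.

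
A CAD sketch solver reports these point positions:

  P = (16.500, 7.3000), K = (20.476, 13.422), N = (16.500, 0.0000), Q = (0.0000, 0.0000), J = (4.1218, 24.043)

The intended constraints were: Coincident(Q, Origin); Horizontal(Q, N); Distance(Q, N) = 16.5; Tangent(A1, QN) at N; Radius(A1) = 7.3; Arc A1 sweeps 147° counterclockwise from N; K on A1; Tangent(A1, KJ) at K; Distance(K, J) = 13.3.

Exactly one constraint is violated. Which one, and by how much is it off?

Distance(K, J) = 13.3 — off by 6.20.

Q = (0.00, 0.00) ✓; Q.y = 0.00, N.y = 0.00 ✓; |QN| = 16.50 ✓; ∠(PN, NQ) = 90.00° ✓; |PN| = 7.300 ✓; bearing(P→K) − bearing(P→N) = 147.0° ✓; |PK| = 7.300 ✓; ∠(PK, KJ) = 90.00° ✓; |KJ| = 19.50 ✗.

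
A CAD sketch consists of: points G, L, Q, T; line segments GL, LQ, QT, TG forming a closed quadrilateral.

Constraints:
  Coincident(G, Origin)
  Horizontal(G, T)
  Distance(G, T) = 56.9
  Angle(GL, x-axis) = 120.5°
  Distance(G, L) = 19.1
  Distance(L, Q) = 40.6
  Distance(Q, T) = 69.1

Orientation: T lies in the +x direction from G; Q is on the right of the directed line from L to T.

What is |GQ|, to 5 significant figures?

25.351

G is at the origin; G and T share the same y with |GT| = 56.9 and T in +x, so T = (56.9, 0). GL runs at 120.5° with |GL| = 19.1, so L = (-9.6940, 16.457). Q is determined by |LQ| = 40.6 and |QT| = 69.1 together: it lies at the intersection of circle(L, 40.6) and circle(T, 69.1). With |LT| = 68.597, the foot of the radical line on LT is 11.510 from L and the perpendicular offset is √(40.6² − 11.510²) = 38.934. Taking the right-of-LT solution: Q = (-7.8606, -24.101).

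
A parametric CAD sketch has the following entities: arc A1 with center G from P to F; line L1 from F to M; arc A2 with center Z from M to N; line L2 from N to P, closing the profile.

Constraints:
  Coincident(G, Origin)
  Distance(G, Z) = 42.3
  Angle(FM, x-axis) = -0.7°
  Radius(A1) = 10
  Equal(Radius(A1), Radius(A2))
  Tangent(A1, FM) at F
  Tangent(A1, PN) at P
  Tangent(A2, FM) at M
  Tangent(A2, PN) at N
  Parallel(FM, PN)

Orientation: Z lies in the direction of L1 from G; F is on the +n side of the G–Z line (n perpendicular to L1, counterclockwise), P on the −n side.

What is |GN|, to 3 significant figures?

43.5

The slot axis is L1's direction at -0.7°, so u = (cos -0.7°, sin -0.7°) = (1.00, -0.0122) and n = (−sin -0.7°, cos -0.7°) = (0.0122, 1.00). G is at the origin and Z lies 42.3 along u from G, so Z = 42.3·u = (42.3, -0.517). Tangency of A1 to both parallel lines with radius 10.0 puts F and P at G ± 10.0·n: F = (0.122, 10.0), P = (-0.122, -10.0). Equal radii place M and N the same way about Z: M = Z + 10.0·n = (42.4, 9.48), N = Z − 10.0·n = (42.2, -10.5). Then |GN| = |N − G| = 43.5.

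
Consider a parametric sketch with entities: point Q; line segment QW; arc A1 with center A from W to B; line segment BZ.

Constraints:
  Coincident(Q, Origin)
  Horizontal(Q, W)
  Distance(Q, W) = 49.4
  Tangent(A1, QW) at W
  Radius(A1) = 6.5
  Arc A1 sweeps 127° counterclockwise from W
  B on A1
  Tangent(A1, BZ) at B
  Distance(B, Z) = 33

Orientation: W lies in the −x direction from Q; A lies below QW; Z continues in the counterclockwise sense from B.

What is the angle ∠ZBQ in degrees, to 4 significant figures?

63.80°

Q is at the origin; Q and W share the same y with |QW| = 49.4 and W on the −x side, so W = (-49.40, 0.000). Since A1 is tangent to QW there, AW ⟂ QW, so A = W + (0, -6.5) = (-49.40, -6.500). On A1, W sits at bearing 90° from A; a 127° counterclockwise sweep puts B at bearing 217°, so B = A + 6.5·(cos 217°, sin 217°) = (-54.59, -10.41). A1 meets BZ tangentially, so AB is at right angles to BZ, so BZ runs along (−sin 217°, cos 217°); with |BZ| = 33.0, Z = (-34.73, -36.77). Then cos ∠ZBQ = BZ·BQ / (|BZ||BQ|), giving 63.80°.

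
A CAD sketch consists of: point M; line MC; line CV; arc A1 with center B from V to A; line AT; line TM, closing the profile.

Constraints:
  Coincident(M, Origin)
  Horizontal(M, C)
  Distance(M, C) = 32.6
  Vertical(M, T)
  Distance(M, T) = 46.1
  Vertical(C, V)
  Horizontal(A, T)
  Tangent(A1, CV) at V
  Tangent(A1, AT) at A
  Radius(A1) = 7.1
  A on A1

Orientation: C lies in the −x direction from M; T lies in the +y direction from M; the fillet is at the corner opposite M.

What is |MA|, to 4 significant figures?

52.68

M is at the origin; MC is horizontal with |MC| = 32.6 and C on the −x side, so C = (-32.60, 0.000). M and T share the same x with |MT| = 46.1 and T on the +y side, so T = (0.000, 46.10). The virtual corner opposite M is at (-32.60, 46.10). Since A1 is tangent to CV there, BV ⟂ CV and since A1 is tangent to AT there, BA ⟂ AT, with radius 7.1, so the center B sits 7.1 in from both sides at B = (-25.50, 39.00). That places the tangent points at V = (-32.60, 39.00) on CV and A = (-25.50, 46.10) on AT. Then |MA| = |A − M| = 52.68.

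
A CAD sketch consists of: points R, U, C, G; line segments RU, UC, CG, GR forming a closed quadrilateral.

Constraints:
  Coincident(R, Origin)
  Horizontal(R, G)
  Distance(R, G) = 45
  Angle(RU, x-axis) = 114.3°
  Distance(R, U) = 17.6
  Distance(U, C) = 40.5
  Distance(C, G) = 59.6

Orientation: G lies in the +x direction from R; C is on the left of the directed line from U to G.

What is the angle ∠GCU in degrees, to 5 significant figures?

62.812°

R is at the origin; R and G share the same y with |RG| = 45.0 and G in +x, so G = (45.0, 0). RU runs at 114.3° with |RU| = 17.6, so U = (-7.2427, 16.041). C is determined by |UC| = 40.5 and |CG| = 59.6 together: it lies at the intersection of circle(U, 40.5) and circle(G, 59.6). With |UG| = 54.650, the foot of the radical line on UG is 9.8325 from U and the perpendicular offset is √(40.5² − 9.8325²) = 39.288. Taking the left-of-UG solution: C = (13.689, 50.712).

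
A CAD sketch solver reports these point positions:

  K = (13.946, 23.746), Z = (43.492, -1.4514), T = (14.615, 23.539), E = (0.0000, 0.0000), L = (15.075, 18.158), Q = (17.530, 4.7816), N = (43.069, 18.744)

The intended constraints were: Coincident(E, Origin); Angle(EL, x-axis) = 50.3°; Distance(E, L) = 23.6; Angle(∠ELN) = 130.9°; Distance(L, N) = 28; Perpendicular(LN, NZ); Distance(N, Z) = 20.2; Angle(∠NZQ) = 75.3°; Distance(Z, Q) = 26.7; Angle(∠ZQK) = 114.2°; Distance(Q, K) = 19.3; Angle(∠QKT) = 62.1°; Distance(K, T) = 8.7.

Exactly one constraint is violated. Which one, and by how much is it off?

Distance(K, T) = 8.7 — off by 8.00.

E = (0.00, 0.00) ✓; EL at 50.30° ✓; |EL| = 23.60 ✓; ∠ELN = 130.9° ✓; |LN| = 28.00 ✓; ∠(LN, NZ) = 90.00° ✓; |NZ| = 20.20 ✓; ∠NZQ = 75.30° ✓; |ZQ| = 26.70 ✓; ∠ZQK = 114.2° ✓; |QK| = 19.30 ✓; ∠QKT = 62.11° ✓; |KT| = 0.7003 ✗.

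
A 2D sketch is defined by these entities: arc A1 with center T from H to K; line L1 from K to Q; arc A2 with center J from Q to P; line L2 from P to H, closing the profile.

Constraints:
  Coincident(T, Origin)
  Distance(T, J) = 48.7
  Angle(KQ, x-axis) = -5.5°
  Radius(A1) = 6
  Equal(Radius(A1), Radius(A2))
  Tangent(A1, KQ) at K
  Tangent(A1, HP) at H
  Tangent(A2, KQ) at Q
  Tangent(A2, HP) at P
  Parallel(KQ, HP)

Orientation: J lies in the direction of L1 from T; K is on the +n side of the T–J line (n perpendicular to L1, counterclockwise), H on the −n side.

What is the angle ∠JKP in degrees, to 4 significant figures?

6.819°

The slot axis is L1's direction at -5.5°, so u = (cos -5.5°, sin -5.5°) = (0.9954, -0.09585) and n = (−sin -5.5°, cos -5.5°) = (0.09585, 0.9954). T is at the origin and J lies 48.7 along u from T, so J = 48.7·u = (48.48, -4.668). Tangency of A1 to both parallel lines with radius 6.0 puts K and H at T ± 6.0·n: K = (0.5751, 5.972), H = (-0.5751, -5.972). Equal radii place Q and P the same way about J: Q = J + 6.0·n = (49.05, 1.305), P = J − 6.0·n = (47.90, -10.64). Then cos ∠JKP = KJ·KP / (|KJ||KP|), giving 6.819°.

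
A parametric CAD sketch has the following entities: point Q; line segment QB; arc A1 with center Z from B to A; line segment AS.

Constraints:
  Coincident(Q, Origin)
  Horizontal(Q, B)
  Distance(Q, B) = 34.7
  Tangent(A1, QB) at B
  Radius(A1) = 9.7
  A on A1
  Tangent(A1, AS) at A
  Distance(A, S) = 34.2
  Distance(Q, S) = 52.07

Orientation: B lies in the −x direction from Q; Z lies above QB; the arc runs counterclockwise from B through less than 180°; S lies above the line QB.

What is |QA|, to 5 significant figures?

27.057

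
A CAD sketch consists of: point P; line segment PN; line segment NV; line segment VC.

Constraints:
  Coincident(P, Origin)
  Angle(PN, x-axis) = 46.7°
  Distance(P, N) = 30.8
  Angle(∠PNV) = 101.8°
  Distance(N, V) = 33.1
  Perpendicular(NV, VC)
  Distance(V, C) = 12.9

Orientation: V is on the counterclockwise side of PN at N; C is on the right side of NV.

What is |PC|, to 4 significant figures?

58.36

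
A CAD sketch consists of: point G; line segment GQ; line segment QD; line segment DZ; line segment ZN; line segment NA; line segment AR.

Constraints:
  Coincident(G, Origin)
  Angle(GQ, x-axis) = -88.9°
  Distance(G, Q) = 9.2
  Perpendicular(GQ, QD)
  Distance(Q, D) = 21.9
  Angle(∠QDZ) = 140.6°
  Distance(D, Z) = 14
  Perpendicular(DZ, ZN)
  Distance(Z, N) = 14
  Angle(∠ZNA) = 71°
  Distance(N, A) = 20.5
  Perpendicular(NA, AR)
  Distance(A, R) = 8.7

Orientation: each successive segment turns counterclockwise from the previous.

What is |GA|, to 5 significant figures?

14.824

G is at the origin; GQ runs at -88.9° with length 9.2, so Q = (0.17662, -9.1983). GQ ⟂ QD, so QD runs at 1.1000°; with |QD| = 21.9, D = (22.073, -8.7779). ∠QDZ = 140.6° gives DZ at 40.500° from the x-axis; with |DZ| = 14.0, Z = (32.718, 0.31439). DZ is perpendicular to ZN, so ZN runs at 130.50°; with |ZN| = 14.0, N = (23.626, 10.960). ∠ZNA = 71.0° gives NA at -120.50° from the x-axis; with |NA| = 20.5, A = (13.221, -6.7033). Then |GA| = |A − G| = 14.824.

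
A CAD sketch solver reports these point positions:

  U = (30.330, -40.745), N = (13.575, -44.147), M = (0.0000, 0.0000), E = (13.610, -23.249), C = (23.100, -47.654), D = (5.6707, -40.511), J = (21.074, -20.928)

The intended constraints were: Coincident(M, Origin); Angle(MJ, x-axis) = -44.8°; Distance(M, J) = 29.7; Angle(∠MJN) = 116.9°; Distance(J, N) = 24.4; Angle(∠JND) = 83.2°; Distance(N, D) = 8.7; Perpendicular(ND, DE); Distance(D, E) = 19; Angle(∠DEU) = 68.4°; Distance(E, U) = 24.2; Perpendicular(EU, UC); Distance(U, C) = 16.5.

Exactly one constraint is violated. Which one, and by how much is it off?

Distance(U, C) = 16.5 — off by 6.50.

M = (0.00, 0.00) ✓; MJ at -44.80° ✓; |MJ| = 29.70 ✓; ∠MJN = 116.9° ✓; |JN| = 24.40 ✓; ∠JND = 83.20° ✓; |ND| = 8.700 ✓; ∠(ND, DE) = 90.00° ✓; |DE| = 19.00 ✓; ∠DEU = 68.40° ✓; |EU| = 24.20 ✓; ∠(EU, UC) = 90.00° ✓; |UC| = 10.00 ✗.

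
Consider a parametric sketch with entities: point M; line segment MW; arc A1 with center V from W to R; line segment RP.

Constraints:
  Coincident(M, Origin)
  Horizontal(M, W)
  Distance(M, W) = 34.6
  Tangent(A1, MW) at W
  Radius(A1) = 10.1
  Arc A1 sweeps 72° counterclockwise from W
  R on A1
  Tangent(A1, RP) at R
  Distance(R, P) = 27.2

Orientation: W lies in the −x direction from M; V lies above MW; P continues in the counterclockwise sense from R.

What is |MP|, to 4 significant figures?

36.80

On A1, W sits at bearing -90° from V; a 72° counterclockwise sweep puts R at bearing -18°, so R = V + 10.1·(cos -18°, sin -18°) = (-24.99, 6.979). A1 meets RP tangentially, so VR is at right angles to RP, so RP runs along (−sin -18°, cos -18°); with |RP| = 27.2, P = (-16.59, 32.85). Then |MP| = |P − M| = 36.80.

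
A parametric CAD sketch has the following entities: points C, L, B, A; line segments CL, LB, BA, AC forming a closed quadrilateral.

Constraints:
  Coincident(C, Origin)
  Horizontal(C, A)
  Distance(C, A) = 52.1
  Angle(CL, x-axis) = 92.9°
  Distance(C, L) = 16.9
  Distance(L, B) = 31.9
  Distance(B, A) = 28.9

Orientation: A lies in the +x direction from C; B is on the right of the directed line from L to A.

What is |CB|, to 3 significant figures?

23.8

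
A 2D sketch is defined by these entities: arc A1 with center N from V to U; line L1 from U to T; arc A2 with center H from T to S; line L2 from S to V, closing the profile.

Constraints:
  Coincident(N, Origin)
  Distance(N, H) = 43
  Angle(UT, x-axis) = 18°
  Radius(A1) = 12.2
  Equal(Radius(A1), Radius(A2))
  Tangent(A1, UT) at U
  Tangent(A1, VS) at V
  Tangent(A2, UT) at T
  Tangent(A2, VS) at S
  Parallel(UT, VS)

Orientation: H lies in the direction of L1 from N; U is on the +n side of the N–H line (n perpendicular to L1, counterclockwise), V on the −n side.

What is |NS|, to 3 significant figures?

44.7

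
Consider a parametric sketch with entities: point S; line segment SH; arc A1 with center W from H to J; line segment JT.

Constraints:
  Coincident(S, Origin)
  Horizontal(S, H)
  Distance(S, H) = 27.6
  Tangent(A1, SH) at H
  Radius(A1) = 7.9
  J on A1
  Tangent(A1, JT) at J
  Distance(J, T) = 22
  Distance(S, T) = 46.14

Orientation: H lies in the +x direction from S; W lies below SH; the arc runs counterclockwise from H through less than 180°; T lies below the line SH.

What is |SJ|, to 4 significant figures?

24.92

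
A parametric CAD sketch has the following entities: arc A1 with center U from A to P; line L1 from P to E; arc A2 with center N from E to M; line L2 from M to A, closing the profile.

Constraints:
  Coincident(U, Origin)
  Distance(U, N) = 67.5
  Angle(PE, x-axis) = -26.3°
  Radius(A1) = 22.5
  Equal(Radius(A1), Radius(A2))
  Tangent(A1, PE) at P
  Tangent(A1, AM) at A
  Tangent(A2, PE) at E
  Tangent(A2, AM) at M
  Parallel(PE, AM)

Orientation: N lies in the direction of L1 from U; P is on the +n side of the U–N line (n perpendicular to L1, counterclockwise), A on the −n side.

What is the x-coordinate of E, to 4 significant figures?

70.48

Tangency of A1 to both parallel lines with radius 22.5 puts P and A at U ± 22.5·n: P = (9.969, 20.17), A = (-9.969, -20.17). Equal radii place E and M the same way about N: E = N + 22.5·n = (70.48, -9.736), M = N − 22.5·n = (50.54, -50.08). So E.x = 70.48.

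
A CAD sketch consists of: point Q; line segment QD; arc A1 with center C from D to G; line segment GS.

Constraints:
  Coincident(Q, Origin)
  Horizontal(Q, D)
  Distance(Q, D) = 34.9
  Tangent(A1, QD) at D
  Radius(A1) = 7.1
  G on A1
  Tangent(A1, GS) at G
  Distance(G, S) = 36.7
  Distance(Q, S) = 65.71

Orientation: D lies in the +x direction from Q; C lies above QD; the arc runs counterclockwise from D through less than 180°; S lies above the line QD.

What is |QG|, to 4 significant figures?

42.05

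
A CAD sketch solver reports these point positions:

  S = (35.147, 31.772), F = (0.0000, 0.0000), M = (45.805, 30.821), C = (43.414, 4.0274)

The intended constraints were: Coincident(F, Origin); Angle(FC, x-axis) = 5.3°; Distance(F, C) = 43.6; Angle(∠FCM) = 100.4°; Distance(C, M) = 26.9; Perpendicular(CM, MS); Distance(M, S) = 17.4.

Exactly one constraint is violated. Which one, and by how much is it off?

Distance(M, S) = 17.4 — off by 6.70.

F = (0.00, 0.00) ✓; FC at 5.300° ✓; |FC| = 43.60 ✓; ∠FCM = 100.4° ✓; |CM| = 26.90 ✓; ∠(CM, MS) = 90.00° ✓; |MS| = 10.70 ✗.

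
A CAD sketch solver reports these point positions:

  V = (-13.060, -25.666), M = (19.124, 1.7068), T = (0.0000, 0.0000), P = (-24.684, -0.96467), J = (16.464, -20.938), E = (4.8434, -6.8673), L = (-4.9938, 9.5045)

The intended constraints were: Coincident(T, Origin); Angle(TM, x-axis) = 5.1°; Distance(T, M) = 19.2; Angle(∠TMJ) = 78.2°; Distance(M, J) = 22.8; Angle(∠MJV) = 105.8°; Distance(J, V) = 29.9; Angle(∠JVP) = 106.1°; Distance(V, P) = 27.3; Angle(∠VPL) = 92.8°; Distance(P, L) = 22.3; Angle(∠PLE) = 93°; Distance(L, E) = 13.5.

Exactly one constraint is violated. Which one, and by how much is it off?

Distance(L, E) = 13.5 — off by 5.60.

T = (0.00, 0.00) ✓; TM at 5.100° ✓; |TM| = 19.20 ✓; ∠TMJ = 78.20° ✓; |MJ| = 22.80 ✓; ∠MJV = 105.8° ✓; |JV| = 29.90 ✓; ∠JVP = 106.1° ✓; |VP| = 27.30 ✓; ∠VPL = 92.80° ✓; |PL| = 22.30 ✓; ∠PLE = 93.00° ✓; |LE| = 19.10 ✗.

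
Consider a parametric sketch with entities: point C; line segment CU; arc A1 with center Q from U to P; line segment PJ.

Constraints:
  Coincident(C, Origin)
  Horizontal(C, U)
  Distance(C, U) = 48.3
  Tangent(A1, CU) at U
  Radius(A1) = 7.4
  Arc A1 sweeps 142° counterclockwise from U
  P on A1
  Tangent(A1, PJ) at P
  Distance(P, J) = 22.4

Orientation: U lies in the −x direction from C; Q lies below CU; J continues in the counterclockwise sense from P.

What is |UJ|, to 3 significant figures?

30.0

On A1, U sits at bearing 90° from Q; a 142° counterclockwise sweep puts P at bearing 232°, so P = Q + 7.4·(cos 232°, sin 232°) = (-52.9, -13.2). A1 meets PJ tangentially, so QP is at right angles to PJ, so PJ runs along (−sin 232°, cos 232°); with |PJ| = 22.4, J = (-35.2, -27.0). Then |UJ| = |J − U| = 30.0.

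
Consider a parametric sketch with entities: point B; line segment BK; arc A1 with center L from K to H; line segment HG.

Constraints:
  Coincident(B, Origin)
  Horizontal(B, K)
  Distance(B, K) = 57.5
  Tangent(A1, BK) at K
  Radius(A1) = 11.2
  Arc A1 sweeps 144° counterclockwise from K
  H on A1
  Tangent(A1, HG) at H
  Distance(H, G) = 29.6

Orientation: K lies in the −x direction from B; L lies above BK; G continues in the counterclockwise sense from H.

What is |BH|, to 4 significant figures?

54.80

The tangent condition forces LK to be normal to BK, so L = K + (0, 11.2) = (-57.50, 11.20). On A1, K sits at bearing -90° from L; a 144° counterclockwise sweep puts H at bearing 54°, so H = L + 11.2·(cos 54°, sin 54°) = (-50.92, 20.26). Then |BH| = |H − B| = 54.80.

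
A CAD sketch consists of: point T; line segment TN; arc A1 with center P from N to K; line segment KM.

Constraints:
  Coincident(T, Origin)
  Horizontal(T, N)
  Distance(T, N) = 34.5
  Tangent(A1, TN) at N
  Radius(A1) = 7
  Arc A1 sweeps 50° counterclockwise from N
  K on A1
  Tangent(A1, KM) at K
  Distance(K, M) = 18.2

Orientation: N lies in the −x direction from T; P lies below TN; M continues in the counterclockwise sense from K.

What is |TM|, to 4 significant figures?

54.12

T is at the origin; T and N share the same y with |TN| = 34.5 and N on the −x side, so N = (-34.50, 0.000). Since A1 is tangent to TN there, PN ⟂ TN, so P = N + (0, -7) = (-34.50, -7.000). On A1, N sits at bearing 90° from P; a 50° counterclockwise sweep puts K at bearing 140°, so K = P + 7.0·(cos 140°, sin 140°) = (-39.86, -2.500). Tangency of A1 to KM means the radius PK is perpendicular to KM, so KM runs along (−sin 140°, cos 140°); with |KM| = 18.2, M = (-51.56, -16.44). Then |TM| = |M − T| = 54.12.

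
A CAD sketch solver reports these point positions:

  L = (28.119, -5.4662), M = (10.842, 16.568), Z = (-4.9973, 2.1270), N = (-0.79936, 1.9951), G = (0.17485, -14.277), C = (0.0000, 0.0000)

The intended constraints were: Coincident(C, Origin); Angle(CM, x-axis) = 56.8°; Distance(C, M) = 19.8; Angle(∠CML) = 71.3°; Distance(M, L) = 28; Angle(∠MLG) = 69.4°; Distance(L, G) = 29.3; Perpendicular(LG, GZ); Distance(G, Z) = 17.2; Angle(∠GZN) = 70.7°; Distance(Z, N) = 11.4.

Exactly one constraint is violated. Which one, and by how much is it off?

Distance(Z, N) = 11.4 — off by 7.20.

C = (0.00, 0.00) ✓; CM at 56.80° ✓; |CM| = 19.80 ✓; ∠CML = 71.30° ✓; |ML| = 28.00 ✓; ∠MLG = 69.40° ✓; |LG| = 29.30 ✓; ∠(LG, GZ) = 90.00° ✓; |GZ| = 17.20 ✓; ∠GZN = 70.70° ✓; |ZN| = 4.200 ✗.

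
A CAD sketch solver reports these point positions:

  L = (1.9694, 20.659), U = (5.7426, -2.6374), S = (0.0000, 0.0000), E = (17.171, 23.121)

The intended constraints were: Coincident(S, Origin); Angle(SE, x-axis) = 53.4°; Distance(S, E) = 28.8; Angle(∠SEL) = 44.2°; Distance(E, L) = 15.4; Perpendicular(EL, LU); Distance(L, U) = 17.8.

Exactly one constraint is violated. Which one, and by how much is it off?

Distance(L, U) = 17.8 — off by 5.80.

S = (0.00, 0.00) ✓; SE at 53.40° ✓; |SE| = 28.80 ✓; ∠SEL = 44.20° ✓; |EL| = 15.40 ✓; ∠(EL, LU) = 90.00° ✓; |LU| = 23.60 ✗.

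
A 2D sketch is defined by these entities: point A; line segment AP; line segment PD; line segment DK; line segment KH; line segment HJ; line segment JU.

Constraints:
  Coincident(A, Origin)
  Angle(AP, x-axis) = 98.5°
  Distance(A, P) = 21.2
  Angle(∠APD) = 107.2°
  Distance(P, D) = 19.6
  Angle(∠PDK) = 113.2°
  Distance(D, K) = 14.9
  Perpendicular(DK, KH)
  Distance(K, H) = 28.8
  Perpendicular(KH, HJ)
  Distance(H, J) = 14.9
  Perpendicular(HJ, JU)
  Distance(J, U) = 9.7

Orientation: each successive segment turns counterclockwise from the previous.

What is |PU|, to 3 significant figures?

7.80

KH ⟂ HJ, so HJ runs at 58.1°; with |HJ| = 14.9, J = (1.94, 8.71). HJ ⟂ JU, so JU runs at 148°; with |JU| = 9.7, U = (-6.29, 13.8). Then |PU| = |U − P| = 7.80.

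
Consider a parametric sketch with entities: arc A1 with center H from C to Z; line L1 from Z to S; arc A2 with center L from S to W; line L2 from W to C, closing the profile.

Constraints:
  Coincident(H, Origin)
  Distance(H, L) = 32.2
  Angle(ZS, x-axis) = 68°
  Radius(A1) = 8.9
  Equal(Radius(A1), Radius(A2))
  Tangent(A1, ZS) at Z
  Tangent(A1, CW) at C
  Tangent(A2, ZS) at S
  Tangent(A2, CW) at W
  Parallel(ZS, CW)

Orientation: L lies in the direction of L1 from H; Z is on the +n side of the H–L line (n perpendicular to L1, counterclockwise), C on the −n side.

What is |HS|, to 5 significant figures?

33.407

The slot axis is L1's direction at 68.0°, so u = (cos 68.0°, sin 68.0°) = (0.37461, 0.92718) and n = (−sin 68.0°, cos 68.0°) = (-0.92718, 0.37461). H is at the origin and L lies 32.2 along u from H, so L = 32.2·u = (12.062, 29.855). Tangency of A1 to both parallel lines with radius 8.9 puts Z and C at H ± 8.9·n: Z = (-8.2519, 3.3340), C = (8.2519, -3.3340). Equal radii place S and W the same way about L: S = L + 8.9·n = (3.8104, 33.189), W = L − 8.9·n = (20.314, 26.521). Then |HS| = |S − H| = 33.407.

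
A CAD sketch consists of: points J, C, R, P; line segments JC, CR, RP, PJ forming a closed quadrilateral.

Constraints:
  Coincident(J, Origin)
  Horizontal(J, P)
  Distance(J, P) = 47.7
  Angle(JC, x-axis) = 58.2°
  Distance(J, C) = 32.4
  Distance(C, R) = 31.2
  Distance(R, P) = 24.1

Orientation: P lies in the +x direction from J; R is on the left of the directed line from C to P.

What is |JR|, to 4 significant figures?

53.78

Checks: |CR| = 31.20 ✓; |RP| = 24.10 ✓.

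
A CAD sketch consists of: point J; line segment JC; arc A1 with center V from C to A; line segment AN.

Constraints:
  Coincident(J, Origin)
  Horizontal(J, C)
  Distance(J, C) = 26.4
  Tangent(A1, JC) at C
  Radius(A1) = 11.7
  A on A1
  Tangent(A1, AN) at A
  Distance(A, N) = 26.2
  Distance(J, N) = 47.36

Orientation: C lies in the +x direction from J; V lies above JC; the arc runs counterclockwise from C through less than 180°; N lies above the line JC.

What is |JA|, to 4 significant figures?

40.56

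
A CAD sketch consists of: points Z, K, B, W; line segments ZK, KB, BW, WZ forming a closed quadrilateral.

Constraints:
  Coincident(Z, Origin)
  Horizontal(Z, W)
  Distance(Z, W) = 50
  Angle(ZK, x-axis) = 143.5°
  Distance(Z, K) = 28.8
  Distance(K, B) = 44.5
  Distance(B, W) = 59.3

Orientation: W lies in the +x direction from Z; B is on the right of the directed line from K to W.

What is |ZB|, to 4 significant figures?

23.73

Checks: |KB| = 44.50 ✓; |BW| = 59.30 ✓.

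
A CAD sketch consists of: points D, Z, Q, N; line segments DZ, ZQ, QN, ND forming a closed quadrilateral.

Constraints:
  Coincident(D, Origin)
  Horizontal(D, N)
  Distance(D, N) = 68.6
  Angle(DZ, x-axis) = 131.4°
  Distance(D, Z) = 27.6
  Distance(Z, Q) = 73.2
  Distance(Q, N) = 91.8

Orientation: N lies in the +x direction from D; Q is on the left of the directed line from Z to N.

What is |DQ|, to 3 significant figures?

83.9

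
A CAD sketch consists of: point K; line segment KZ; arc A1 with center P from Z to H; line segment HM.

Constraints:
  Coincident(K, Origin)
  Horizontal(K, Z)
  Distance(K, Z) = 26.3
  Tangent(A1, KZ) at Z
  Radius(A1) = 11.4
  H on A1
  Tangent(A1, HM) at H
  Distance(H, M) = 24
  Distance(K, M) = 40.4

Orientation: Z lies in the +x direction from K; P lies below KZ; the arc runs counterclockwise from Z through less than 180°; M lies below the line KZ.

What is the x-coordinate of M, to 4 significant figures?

17.43

Checks: K.y = 0.00, Z.y = 0.00 ✓; |PH| = 11.40 ✓; ∠(PH, HM) = 90.00° ✓; |HM| = 24.00 ✓; |KM| = 40.40 ✓.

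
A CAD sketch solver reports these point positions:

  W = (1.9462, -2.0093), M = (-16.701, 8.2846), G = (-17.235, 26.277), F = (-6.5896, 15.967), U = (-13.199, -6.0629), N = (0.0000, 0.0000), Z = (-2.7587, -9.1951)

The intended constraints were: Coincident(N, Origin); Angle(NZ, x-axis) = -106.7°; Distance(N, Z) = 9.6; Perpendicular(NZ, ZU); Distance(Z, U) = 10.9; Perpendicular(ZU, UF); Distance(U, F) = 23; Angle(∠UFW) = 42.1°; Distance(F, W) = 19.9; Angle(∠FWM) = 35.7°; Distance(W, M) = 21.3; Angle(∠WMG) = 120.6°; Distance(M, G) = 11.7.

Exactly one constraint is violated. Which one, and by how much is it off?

Distance(M, G) = 11.7 — off by 6.30.

N = (0.00, 0.00) ✓; NZ at -106.7° ✓; |NZ| = 9.600 ✓; ∠(NZ, ZU) = 90.00° ✓; |ZU| = 10.90 ✓; ∠(ZU, UF) = 90.00° ✓; |UF| = 23.00 ✓; ∠UFW = 42.10° ✓; |FW| = 19.90 ✓; ∠FWM = 35.70° ✓; |WM| = 21.30 ✓; ∠WMG = 120.6° ✓; |MG| = 18.00 ✗.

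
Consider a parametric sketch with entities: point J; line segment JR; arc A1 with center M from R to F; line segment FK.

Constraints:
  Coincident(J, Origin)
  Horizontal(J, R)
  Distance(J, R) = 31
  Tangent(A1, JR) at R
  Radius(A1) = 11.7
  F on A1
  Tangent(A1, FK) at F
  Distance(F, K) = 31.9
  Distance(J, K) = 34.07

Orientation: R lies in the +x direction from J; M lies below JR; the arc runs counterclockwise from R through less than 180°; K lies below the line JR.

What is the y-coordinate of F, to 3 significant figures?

-5.93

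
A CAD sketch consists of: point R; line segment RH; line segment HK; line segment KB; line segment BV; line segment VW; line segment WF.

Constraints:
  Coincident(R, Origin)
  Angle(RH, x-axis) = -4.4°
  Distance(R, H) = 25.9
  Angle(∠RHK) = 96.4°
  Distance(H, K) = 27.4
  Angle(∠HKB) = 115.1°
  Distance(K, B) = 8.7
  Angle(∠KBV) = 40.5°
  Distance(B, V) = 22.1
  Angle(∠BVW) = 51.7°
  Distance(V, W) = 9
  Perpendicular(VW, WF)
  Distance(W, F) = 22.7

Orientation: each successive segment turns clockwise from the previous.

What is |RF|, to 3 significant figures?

34.1

∠BVW = 51.7° gives VW at -60.7° from the x-axis; with |VW| = 9.0, W = (31.9, -20.7). The perpendicularity gives WF at right angles to VW, so WF runs at -151°; with |WF| = 22.7, F = (12.1, -31.9). Then |RF| = |F − R| = 34.1.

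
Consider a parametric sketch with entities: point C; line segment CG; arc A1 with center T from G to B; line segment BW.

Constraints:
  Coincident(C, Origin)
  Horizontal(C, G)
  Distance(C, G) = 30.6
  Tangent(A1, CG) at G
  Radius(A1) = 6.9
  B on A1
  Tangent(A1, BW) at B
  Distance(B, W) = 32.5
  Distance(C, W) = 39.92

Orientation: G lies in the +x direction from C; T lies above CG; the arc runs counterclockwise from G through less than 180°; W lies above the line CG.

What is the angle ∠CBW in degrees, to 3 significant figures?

68.8°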